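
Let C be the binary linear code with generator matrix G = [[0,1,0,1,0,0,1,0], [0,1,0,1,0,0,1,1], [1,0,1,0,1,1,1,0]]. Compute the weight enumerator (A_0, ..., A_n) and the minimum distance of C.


Weight distribution: A_0 = 1, A_1 = 1, A_3 = 1, A_4 = 1, A_5 = 1, A_6 = 2, A_7 = 1. Minimum distance d = 1.

Enumerate all 2^3 = 8 messages m ∈ F_2^3.
For each, compute codeword c = mG in F_2^8, then tally its weight.
  m = 000 → c = 00000000, weight = 0.
  m = 100 → c = 01010010, weight = 3.
  m = 010 → c = 01010011, weight = 4.
  m = 110 → c = 00000001, weight = 1.
  m = 001 → c = 10101110, weight = 5.
  m = 101 → c = 11111100, weight = 6.
  m = 011 → c = 11111101, weight = 7.
  m = 111 → c = 10101111, weight = 6.
Tally weights:
  weight 0: 1 codewords.
  weight 1: 1 codewords.
  weight 3: 1 codewords.
  weight 4: 1 codewords.
  weight 5: 1 codewords.
  weight 6: 2 codewords.
  weight 7: 1 codewords.
Minimum distance d = smallest w > 0 with A_w > 0 = 1.
Sanity: Σ A_w = 8 = 2^3 = 8 ✓.


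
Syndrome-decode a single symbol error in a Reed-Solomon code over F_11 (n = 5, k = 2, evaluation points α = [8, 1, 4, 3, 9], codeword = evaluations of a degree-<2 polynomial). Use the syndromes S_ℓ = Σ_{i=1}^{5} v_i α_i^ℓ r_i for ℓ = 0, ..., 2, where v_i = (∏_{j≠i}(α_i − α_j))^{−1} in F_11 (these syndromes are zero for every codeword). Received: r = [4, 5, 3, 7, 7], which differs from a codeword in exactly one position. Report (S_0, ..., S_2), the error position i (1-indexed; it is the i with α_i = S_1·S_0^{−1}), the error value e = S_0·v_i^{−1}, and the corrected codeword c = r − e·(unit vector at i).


S = (3, 9, 5), error at position 4, error magnitude e = 7, c = [4, 5, 3, 0, 7].

Step 1: column multipliers v_i = (∏_{j≠i}(α_i − α_j))^{−1} mod 11.
  i = 1 (α = 8): (8−1)(8−4)(8−3)(8−9) = 7·4·5·(−1) = −140 ≡ 3, so v_1 = 3^{−1} = 4 (mod 11).
  i = 2 (α = 1): (1−8)(1−4)(1−3)(1−9) = (−7)·(−3)·(−2)·(−8) = 336 ≡ 6, so v_2 = 6^{−1} = 2 (mod 11).
  i = 3 (α = 4): (4−8)(4−1)(4−3)(4−9) = (−4)·3·1·(−5) = 60 ≡ 5, so v_3 = 5^{−1} = 9 (mod 11).
  i = 4 (α = 3): (3−8)(3−1)(3−4)(3−9) = (−5)·2·(−1)·(−6) = −60 ≡ 6, so v_4 = 6^{−1} = 2 (mod 11).
  i = 5 (α = 9): (9−8)(9−1)(9−4)(9−3) = 1·8·5·6 = 240 ≡ 9, so v_5 = 9^{−1} = 5 (mod 11).
  v = [4, 2, 9, 2, 5].
Step 2: syndromes of r = [4, 5, 3, 7, 7] (all sums mod 11).
  S_0 = Σ v_i r_i = 4·4 + 2·5 + 9·3 + 2·7 + 5·7 = 102 ≡ 3.
  S_1 = Σ v_i α_i r_i = 4·8·4 + 2·1·5 + 9·4·3 + 2·3·7 + 5·9·7 = 603 ≡ 9.
  α_i^2 mod 11 = [9, 1, 5, 9, 4].
  S_2 = Σ v_i α_i^2 r_i = 4·9·4 + 2·1·5 + 9·5·3 + 2·9·7 + 5·4·7 = 555 ≡ 5.
  S = (3, 9, 5) ≠ 0, so r is not a codeword (an error is present).
Step 3: locate the error. For a single error e at position i, S_ℓ = v_i·e·α_i^ℓ, so α_err = S_1/S_0.
  S_0^{−1} = 3^{−1} = 4 (mod 11), so α_err = 9·4 = 36 ≡ 3 = α_4. Error position i = 4.
  Consistency check: S_2/S_1 = 5·5 = 25 ≡ 3 = α_err ✓ (single-error assumption holds).
Step 4: error magnitude e = S_0/v_4 = S_0·∏_{j≠4}(α_4 − α_j) = 3·6 = 18 ≡ 7 (mod 11).
Step 5: correct position 4: c_4 = r_4 − e = 7 − 7 ≡ 0 (mod 11). Hence c = [4, 5, 3, 0, 7].
  Check: interpolating c through the α_i gives m(x) = 2 + 3·x (degree < 2) with m(α_i) = c_i for every i, so c is indeed a codeword.


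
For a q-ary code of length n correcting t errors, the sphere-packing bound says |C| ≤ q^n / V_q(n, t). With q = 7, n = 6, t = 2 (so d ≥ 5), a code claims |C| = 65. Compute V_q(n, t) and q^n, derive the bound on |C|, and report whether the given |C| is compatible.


V_q(n, t) = 577, q^n = 117649, Hamming bound = 203, |C| = 65 ≤ bound (satisfied).

Step 1: Compute V_q(n, t) = Σ_{j=0}^2 C(n, j) (q−1)^j.
  j = 0: C(6,0)·(6)^0 = 1·1 = 1.
  j = 1: C(6,1)·(6)^1 = 6·6 = 36.
  j = 2: C(6,2)·(6)^2 = 15·36 = 540.
  V_q(n, t) = 1 + 36 + 540 = 577.
Step 2: q^n = 7^6 = 117649.
Step 3: Hamming bound ⌊q^n / V_q(n,t)⌋ = ⌊117649/577⌋ = 203.
Step 4: Compare |C| = 65 to 203: satisfied.
The claimed |C| lies below the Hamming bound.


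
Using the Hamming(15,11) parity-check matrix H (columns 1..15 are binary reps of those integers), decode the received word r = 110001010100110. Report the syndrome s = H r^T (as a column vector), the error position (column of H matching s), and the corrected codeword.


s = (0, 1, 0, 0)^T, error position = 4, corrected codeword c = 110101010100110

Compute s = H r^T mod 2 one row at a time:
  s_1 = 1 + 0 + 1 + 0 + 0 + 1 + 1 + 0 = 4 ≡ 0 (mod 2).
  s_2 = 0 + 0 + 1 + 0 + 0 + 1 + 1 + 0 = 3 ≡ 1 (mod 2).
  s_3 = 1 + 0 + 1 + 0 + 1 + 0 + 1 + 0 = 4 ≡ 0 (mod 2).
  s_4 = 1 + 0 + 0 + 0 + 0 + 0 + 1 + 0 = 2 ≡ 0 (mod 2).
s = (0, 1, 0, 0)^T — this equals column 4 of H (binary 0100), so error is at position 4.
Correct: flip bit 4 of r = 110001010100110 to get c = 110101010100110.


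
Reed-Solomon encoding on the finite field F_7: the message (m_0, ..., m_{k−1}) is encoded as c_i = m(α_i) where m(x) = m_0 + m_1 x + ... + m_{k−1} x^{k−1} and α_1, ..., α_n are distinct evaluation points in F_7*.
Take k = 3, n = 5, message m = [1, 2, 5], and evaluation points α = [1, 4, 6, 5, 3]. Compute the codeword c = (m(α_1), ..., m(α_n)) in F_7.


c = [1, 5, 4, 3, 3]

Message polynomial: m(x) = 1 + 2·x + 5·x^2 (mod 7).
For each evaluation point α_i, compute m(α_i) mod 7:
  α_1 = 1: Horner steps 5 → 0 → 1, so m(1) = 1.
  α_2 = 4: Horner steps 5 → 1 → 5, so m(4) = 5.
  α_3 = 6: Horner steps 5 → 4 → 4, so m(6) = 4.
  α_4 = 5: Horner steps 5 → 6 → 3, so m(5) = 3.
  α_5 = 3: Horner steps 5 → 3 → 3, so m(3) = 3.
Codeword c = [1, 5, 4, 3, 3] ∈ F_7^5.


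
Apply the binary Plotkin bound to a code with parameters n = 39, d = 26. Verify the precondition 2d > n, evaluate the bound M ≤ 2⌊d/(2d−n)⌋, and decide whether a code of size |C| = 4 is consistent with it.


Plotkin bound M ≤ 4; given |C| = 4 ≤ bound (satisfied).

Check applicability: 2d = 52, n = 39.
2d − n = 13 > 0, so Plotkin applies.
Compute d/(2d−n) = 26/13 ≈ 2.0000.
⌊d/(2d−n)⌋ = 2.
Plotkin bound: M ≤ 2·2 = 4.
Given |C| = 4, check: satisfied.
This |C| is at the Plotkin bound.


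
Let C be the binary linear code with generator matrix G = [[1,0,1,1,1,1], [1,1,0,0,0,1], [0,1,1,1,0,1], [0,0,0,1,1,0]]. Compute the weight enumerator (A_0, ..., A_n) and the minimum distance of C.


Weight distribution: A_0 = 1, A_2 = 4, A_3 = 6, A_4 = 3, A_5 = 2. Minimum distance d = 2.

Enumerate all 2^4 = 16 messages m ∈ F_2^4.
For each, compute codeword c = mG in F_2^6, then tally its weight.
  m = 0000 → c = 000000, weight = 0.
  m = 1000 → c = 101111, weight = 5.
  m = 0100 → c = 110001, weight = 3.
  m = 1100 → c = 011110, weight = 4.
  m = 0010 → c = 011101, weight = 4.
  m = 1010 → c = 110010, weight = 3.
  m = 0110 → c = 101100, weight = 3.
  m = 1110 → c = 000011, weight = 2.
  m = 0001 → c = 000110, weight = 2.
  m = 1001 → c = 101001, weight = 3.
  m = 0101 → c = 110111, weight = 5.
  m = 1101 → c = 011000, weight = 2.
  m = 0011 → c = 011011, weight = 4.
  m = 1011 → c = 110100, weight = 3.
  m = 0111 → c = 101010, weight = 3.
  m = 1111 → c = 000101, weight = 2.
Tally weights:
  weight 0: 1 codewords.
  weight 2: 4 codewords.
  weight 3: 6 codewords.
  weight 4: 3 codewords.
  weight 5: 2 codewords.
Minimum distance d = smallest w > 0 with A_w > 0 = 2.
Sanity: Σ A_w = 16 = 2^4 = 16 ✓.


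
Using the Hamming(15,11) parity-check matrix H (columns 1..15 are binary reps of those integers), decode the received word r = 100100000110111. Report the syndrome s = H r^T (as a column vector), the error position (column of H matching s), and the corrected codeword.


s = (1, 0, 0, 0)^T, error position = 8, corrected codeword c = 100100010110111

Compute s = H r^T mod 2 one row at a time:
  s_1 = 0 + 0 + 1 + 1 + 0 + 1 + 1 + 1 = 5 ≡ 1 (mod 2).
  s_2 = 1 + 0 + 0 + 0 + 0 + 1 + 1 + 1 = 4 ≡ 0 (mod 2).
  s_3 = 0 + 0 + 0 + 0 + 1 + 1 + 1 + 1 = 4 ≡ 0 (mod 2).
  s_4 = 1 + 0 + 0 + 0 + 0 + 1 + 1 + 1 = 4 ≡ 0 (mod 2).
s = (1, 0, 0, 0)^T — this equals column 8 of H (binary 1000), so error is at position 8.
Correct: flip bit 8 of r = 100100000110111 to get c = 100100010110111.


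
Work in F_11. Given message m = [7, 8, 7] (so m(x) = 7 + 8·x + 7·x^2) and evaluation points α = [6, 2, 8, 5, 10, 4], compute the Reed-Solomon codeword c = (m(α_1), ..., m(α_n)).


c = [10, 7, 2, 2, 6, 8]

Message polynomial: m(x) = 7 + 8·x + 7·x^2 (mod 11).
For each evaluation point α_i, compute m(α_i) mod 11:
  α_1 = 6: Horner steps 7 → 6 → 10, so m(6) = 10.
  α_2 = 2: Horner steps 7 → 0 → 7, so m(2) = 7.
  α_3 = 8: Horner steps 7 → 9 → 2, so m(8) = 2.
  α_4 = 5: Horner steps 7 → 10 → 2, so m(5) = 2.
  α_5 = 10: Horner steps 7 → 1 → 6, so m(10) = 6.
  α_6 = 4: Horner steps 7 → 3 → 8, so m(4) = 8.
Codeword c = [10, 7, 2, 2, 6, 8] ∈ F_11^6.


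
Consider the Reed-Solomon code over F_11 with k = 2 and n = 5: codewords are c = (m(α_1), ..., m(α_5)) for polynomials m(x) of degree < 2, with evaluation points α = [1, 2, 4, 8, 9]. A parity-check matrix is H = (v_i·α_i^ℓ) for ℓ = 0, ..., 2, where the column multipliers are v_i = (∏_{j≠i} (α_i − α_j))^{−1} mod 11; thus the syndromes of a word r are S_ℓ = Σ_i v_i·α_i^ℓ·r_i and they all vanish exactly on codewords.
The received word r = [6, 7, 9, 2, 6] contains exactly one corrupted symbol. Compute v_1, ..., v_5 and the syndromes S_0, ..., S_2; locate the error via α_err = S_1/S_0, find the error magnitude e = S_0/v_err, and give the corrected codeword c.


S = (5, 1, 9), error at position 5, error magnitude e = 3, c = [6, 7, 9, 2, 3].

Step 1: column multipliers v_i = (∏_{j≠i}(α_i − α_j))^{−1} mod 11.
  i = 1 (α = 1): (1−2)(1−4)(1−8)(1−9) = (−1)·(−3)·(−7)·(−8) = 168 ≡ 3, so v_1 = 3^{−1} = 4 (mod 11).
  i = 2 (α = 2): (2−1)(2−4)(2−8)(2−9) = 1·(−2)·(−6)·(−7) = −84 ≡ 4, so v_2 = 4^{−1} = 3 (mod 11).
  i = 3 (α = 4): (4−1)(4−2)(4−8)(4−9) = 3·2·(−4)·(−5) = 120 ≡ 10, so v_3 = 10^{−1} = 10 (mod 11).
  i = 4 (α = 8): (8−1)(8−2)(8−4)(8−9) = 7·6·4·(−1) = −168 ≡ 8, so v_4 = 8^{−1} = 7 (mod 11).
  i = 5 (α = 9): (9−1)(9−2)(9−4)(9−8) = 8·7·5·1 = 280 ≡ 5, so v_5 = 5^{−1} = 9 (mod 11).
  v = [4, 3, 10, 7, 9].
Step 2: syndromes of r = [6, 7, 9, 2, 6] (all sums mod 11).
  S_0 = Σ v_i r_i = 4·6 + 3·7 + 10·9 + 7·2 + 9·6 = 203 ≡ 5.
  S_1 = Σ v_i α_i r_i = 4·1·6 + 3·2·7 + 10·4·9 + 7·8·2 + 9·9·6 = 1024 ≡ 1.
  α_i^2 mod 11 = [1, 4, 5, 9, 4].
  S_2 = Σ v_i α_i^2 r_i = 4·1·6 + 3·4·7 + 10·5·9 + 7·9·2 + 9·4·6 = 900 ≡ 9.
  S = (5, 1, 9) ≠ 0, so r is not a codeword (an error is present).
Step 3: locate the error. For a single error e at position i, S_ℓ = v_i·e·α_i^ℓ, so α_err = S_1/S_0.
  S_0^{−1} = 5^{−1} = 9 (mod 11), so α_err = 1·9 = 9 ≡ 9 = α_5. Error position i = 5.
  Consistency check: S_2/S_1 = 9·1 = 9 ≡ 9 = α_err ✓ (single-error assumption holds).
Step 4: error magnitude e = S_0/v_5 = S_0·∏_{j≠5}(α_5 − α_j) = 5·5 = 25 ≡ 3 (mod 11).
Step 5: correct position 5: c_5 = r_5 − e = 6 − 3 ≡ 3 (mod 11). Hence c = [6, 7, 9, 2, 3].
  Check: interpolating c through the α_i gives m(x) = 5 + 1·x (degree < 2) with m(α_i) = c_i for every i, so c is indeed a codeword.


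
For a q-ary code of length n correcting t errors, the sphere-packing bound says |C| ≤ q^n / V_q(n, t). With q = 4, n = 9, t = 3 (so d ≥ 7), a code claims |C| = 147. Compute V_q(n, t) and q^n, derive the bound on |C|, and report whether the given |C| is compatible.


V_q(n, t) = 2620, q^n = 262144, Hamming bound = 100, |C| = 147 > bound (violated).

Step 1: Compute V_q(n, t) = Σ_{j=0}^3 C(n, j) (q−1)^j.
  j = 0: C(9,0)·(3)^0 = 1·1 = 1.
  j = 1: C(9,1)·(3)^1 = 9·3 = 27.
  j = 2: C(9,2)·(3)^2 = 36·9 = 324.
  j = 3: C(9,3)·(3)^3 = 84·27 = 2268.
  V_q(n, t) = 1 + 27 + 324 + 2268 = 2620.
Step 2: q^n = 4^9 = 262144.
Step 3: Hamming bound ⌊q^n / V_q(n,t)⌋ = ⌊262144/2620⌋ = 100.
Step 4: Compare |C| = 147 to 100: violated.
The claimed |C| lies above the Hamming bound, so no 4-ary code of length 9 with d ≥ 7 can have 147 codewords.


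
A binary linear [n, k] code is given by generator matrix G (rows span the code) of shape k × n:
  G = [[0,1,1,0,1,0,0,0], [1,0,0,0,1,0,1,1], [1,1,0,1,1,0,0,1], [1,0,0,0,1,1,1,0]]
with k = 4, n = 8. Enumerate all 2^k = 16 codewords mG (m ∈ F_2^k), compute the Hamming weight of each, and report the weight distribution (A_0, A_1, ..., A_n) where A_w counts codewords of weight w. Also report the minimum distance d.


Weight distribution: A_0 = 1, A_2 = 1, A_3 = 2, A_4 = 5, A_5 = 6, A_6 = 1. Minimum distance d = 2.

Enumerate all 2^4 = 16 messages m ∈ F_2^4.
For each, compute codeword c = mG in F_2^8, then tally its weight.
  m = 0000 → c = 00000000, weight = 0.
  m = 1000 → c = 01101000, weight = 3.
  m = 0100 → c = 10001011, weight = 4.
  m = 1100 → c = 11100011, weight = 5.
  m = 0010 → c = 11011001, weight = 5.
  m = 1010 → c = 10110001, weight = 4.
  m = 0110 → c = 01010010, weight = 3.
  m = 1110 → c = 00111010, weight = 4.
  m = 0001 → c = 10001110, weight = 4.
  m = 1001 → c = 11100110, weight = 5.
  m = 0101 → c = 00000101, weight = 2.
  m = 1101 → c = 01101101, weight = 5.
  m = 0011 → c = 01010111, weight = 5.
  m = 1011 → c = 00111111, weight = 6.
  m = 0111 → c = 11011100, weight = 5.
  m = 1111 → c = 10110100, weight = 4.
Tally weights:
  weight 0: 1 codewords.
  weight 2: 1 codewords.
  weight 3: 2 codewords.
  weight 4: 5 codewords.
  weight 5: 6 codewords.
  weight 6: 1 codewords.
Minimum distance d = smallest w > 0 with A_w > 0 = 2.
Sanity: Σ A_w = 16 = 2^4 = 16 ✓.


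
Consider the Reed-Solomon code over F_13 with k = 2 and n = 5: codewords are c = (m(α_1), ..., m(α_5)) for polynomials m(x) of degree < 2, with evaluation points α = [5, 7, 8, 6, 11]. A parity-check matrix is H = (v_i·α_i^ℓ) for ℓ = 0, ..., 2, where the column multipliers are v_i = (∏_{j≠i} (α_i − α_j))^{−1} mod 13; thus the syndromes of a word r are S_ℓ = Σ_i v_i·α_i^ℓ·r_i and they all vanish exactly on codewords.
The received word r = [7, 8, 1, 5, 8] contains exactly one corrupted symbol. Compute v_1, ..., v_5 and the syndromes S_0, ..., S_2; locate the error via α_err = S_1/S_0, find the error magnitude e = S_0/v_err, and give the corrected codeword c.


S = (12, 6, 3), error at position 2, error magnitude e = 5, c = [7, 3, 1, 5, 8].

Step 1: column multipliers v_i = (∏_{j≠i}(α_i − α_j))^{−1} mod 13.
  i = 1 (α = 5): (5−7)(5−8)(5−6)(5−11) = (−2)·(−3)·(−1)·(−6) = 36 ≡ 10, so v_1 = 10^{−1} = 4 (mod 13).
  i = 2 (α = 7): (7−5)(7−8)(7−6)(7−11) = 2·(−1)·1·(−4) = 8 ≡ 8, so v_2 = 8^{−1} = 5 (mod 13).
  i = 3 (α = 8): (8−5)(8−7)(8−6)(8−11) = 3·1·2·(−3) = −18 ≡ 8, so v_3 = 8^{−1} = 5 (mod 13).
  i = 4 (α = 6): (6−5)(6−7)(6−8)(6−11) = 1·(−1)·(−2)·(−5) = −10 ≡ 3, so v_4 = 3^{−1} = 9 (mod 13).
  i = 5 (α = 11): (11−5)(11−7)(11−8)(11−6) = 6·4·3·5 = 360 ≡ 9, so v_5 = 9^{−1} = 3 (mod 13).
  v = [4, 5, 5, 9, 3].
Step 2: syndromes of r = [7, 8, 1, 5, 8] (all sums mod 13).
  S_0 = Σ v_i r_i = 4·7 + 5·8 + 5·1 + 9·5 + 3·8 = 142 ≡ 12.
  S_1 = Σ v_i α_i r_i = 4·5·7 + 5·7·8 + 5·8·1 + 9·6·5 + 3·11·8 = 994 ≡ 6.
  α_i^2 mod 13 = [12, 10, 12, 10, 4].
  S_2 = Σ v_i α_i^2 r_i = 4·12·7 + 5·10·8 + 5·12·1 + 9·10·5 + 3·4·8 = 1342 ≡ 3.
  S = (12, 6, 3) ≠ 0, so r is not a codeword (an error is present).
Step 3: locate the error. For a single error e at position i, S_ℓ = v_i·e·α_i^ℓ, so α_err = S_1/S_0.
  S_0^{−1} = 12^{−1} = 12 (mod 13), so α_err = 6·12 = 72 ≡ 7 = α_2. Error position i = 2.
  Consistency check: S_2/S_1 = 3·11 = 33 ≡ 7 = α_err ✓ (single-error assumption holds).
Step 4: error magnitude e = S_0/v_2 = S_0·∏_{j≠2}(α_2 − α_j) = 12·8 = 96 ≡ 5 (mod 13).
Step 5: correct position 2: c_2 = r_2 − e = 8 − 5 ≡ 3 (mod 13). Hence c = [7, 3, 1, 5, 8].
  Check: interpolating c through the α_i gives m(x) = 4 + 11·x (degree < 2) with m(α_i) = c_i for every i, so c is indeed a codeword.


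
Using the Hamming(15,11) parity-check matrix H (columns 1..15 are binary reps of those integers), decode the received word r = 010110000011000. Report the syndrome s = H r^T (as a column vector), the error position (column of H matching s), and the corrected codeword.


s = (0, 1, 0, 0)^T, error position = 4, corrected codeword c = 010010000011000

Compute s = H r^T mod 2 one row at a time:
  s_1 = 0 + 0 + 0 + 1 + 1 + 0 + 0 + 0 = 2 ≡ 0 (mod 2).
  s_2 = 1 + 1 + 0 + 0 + 1 + 0 + 0 + 0 = 3 ≡ 1 (mod 2).
  s_3 = 1 + 0 + 0 + 0 + 0 + 1 + 0 + 0 = 2 ≡ 0 (mod 2).
  s_4 = 0 + 0 + 1 + 0 + 0 + 1 + 0 + 0 = 2 ≡ 0 (mod 2).
s = (0, 1, 0, 0)^T — this equals column 4 of H (binary 0100), so error is at position 4.
Correct: flip bit 4 of r = 010110000011000 to get c = 010010000011000.


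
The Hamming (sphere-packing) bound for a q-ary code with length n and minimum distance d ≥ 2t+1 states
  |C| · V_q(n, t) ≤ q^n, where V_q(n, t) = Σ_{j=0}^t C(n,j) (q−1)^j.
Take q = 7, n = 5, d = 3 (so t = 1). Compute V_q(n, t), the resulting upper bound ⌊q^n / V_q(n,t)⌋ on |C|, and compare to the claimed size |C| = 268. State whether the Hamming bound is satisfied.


V_q(n, t) = 31, q^n = 16807, Hamming bound = 542, |C| = 268 ≤ bound (satisfied).

Step 1: Compute V_q(n, t) = Σ_{j=0}^1 C(n, j) (q−1)^j.
  j = 0: C(5,0)·(6)^0 = 1·1 = 1.
  j = 1: C(5,1)·(6)^1 = 5·6 = 30.
  V_q(n, t) = 1 + 30 = 31.
Step 2: q^n = 7^5 = 16807.
Step 3: Hamming bound ⌊q^n / V_q(n,t)⌋ = ⌊16807/31⌋ = 542.
Step 4: Compare |C| = 268 to 542: satisfied.
The claimed |C| lies below the Hamming bound.


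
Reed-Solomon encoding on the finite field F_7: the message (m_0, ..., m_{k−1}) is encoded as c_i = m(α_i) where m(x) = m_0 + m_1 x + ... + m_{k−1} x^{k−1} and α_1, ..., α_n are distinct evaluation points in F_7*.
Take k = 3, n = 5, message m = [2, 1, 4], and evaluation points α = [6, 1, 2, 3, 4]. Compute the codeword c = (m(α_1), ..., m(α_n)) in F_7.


c = [5, 0, 6, 6, 0]

Message polynomial: m(x) = 2 + 1·x + 4·x^2 (mod 7).
For each evaluation point α_i, compute m(α_i) mod 7:
  α_1 = 6: Horner steps 4 → 4 → 5, so m(6) = 5.
  α_2 = 1: Horner steps 4 → 5 → 0, so m(1) = 0.
  α_3 = 2: Horner steps 4 → 2 → 6, so m(2) = 6.
  α_4 = 3: Horner steps 4 → 6 → 6, so m(3) = 6.
  α_5 = 4: Horner steps 4 → 3 → 0, so m(4) = 0.
Codeword c = [5, 0, 6, 6, 0] ∈ F_7^5.


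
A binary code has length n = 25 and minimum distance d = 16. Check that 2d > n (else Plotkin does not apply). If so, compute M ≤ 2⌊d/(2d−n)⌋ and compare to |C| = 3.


Plotkin bound M ≤ 4; given |C| = 3 ≤ bound (satisfied).

Check applicability: 2d = 32, n = 25.
2d − n = 7 > 0, so Plotkin applies.
Compute d/(2d−n) = 16/7 ≈ 2.2857.
⌊d/(2d−n)⌋ = 2.
Plotkin bound: M ≤ 2·2 = 4.
Given |C| = 3, check: satisfied.
This |C| is below the Plotkin bound.


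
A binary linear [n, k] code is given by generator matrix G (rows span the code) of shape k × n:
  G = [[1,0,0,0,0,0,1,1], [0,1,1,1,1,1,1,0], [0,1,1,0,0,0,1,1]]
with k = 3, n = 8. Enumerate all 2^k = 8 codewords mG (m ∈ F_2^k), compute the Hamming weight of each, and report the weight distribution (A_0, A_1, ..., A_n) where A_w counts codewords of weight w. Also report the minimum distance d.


Weight distribution: A_0 = 1, A_3 = 2, A_4 = 2, A_5 = 1, A_6 = 1, A_7 = 1. Minimum distance d = 3.

Enumerate all 2^3 = 8 messages m ∈ F_2^3.
For each, compute codeword c = mG in F_2^8, then tally its weight.
  m = 000 → c = 00000000, weight = 0.
  m = 100 → c = 10000011, weight = 3.
  m = 010 → c = 01111110, weight = 6.
  m = 110 → c = 11111101, weight = 7.
  m = 001 → c = 01100011, weight = 4.
  m = 101 → c = 11100000, weight = 3.
  m = 011 → c = 00011101, weight = 4.
  m = 111 → c = 10011110, weight = 5.
Tally weights:
  weight 0: 1 codewords.
  weight 3: 2 codewords.
  weight 4: 2 codewords.
  weight 5: 1 codewords.
  weight 6: 1 codewords.
  weight 7: 1 codewords.
Minimum distance d = smallest w > 0 with A_w > 0 = 3.
Sanity: Σ A_w = 8 = 2^3 = 8 ✓.


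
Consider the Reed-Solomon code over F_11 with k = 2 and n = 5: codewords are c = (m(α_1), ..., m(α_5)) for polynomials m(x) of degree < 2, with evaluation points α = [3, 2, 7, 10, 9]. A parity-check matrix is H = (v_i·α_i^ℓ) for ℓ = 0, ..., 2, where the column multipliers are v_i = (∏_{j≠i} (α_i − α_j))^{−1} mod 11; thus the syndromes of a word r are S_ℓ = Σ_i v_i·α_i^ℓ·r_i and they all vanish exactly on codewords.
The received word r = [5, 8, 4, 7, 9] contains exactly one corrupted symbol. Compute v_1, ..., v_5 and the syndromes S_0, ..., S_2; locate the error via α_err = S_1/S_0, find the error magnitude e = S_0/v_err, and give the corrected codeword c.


S = (4, 7, 4), error at position 4, error magnitude e = 1, c = [5, 8, 4, 6, 9].

Step 1: column multipliers v_i = (∏_{j≠i}(α_i − α_j))^{−1} mod 11.
  i = 1 (α = 3): (3−2)(3−7)(3−10)(3−9) = 1·(−4)·(−7)·(−6) = −168 ≡ 8, so v_1 = 8^{−1} = 7 (mod 11).
  i = 2 (α = 2): (2−3)(2−7)(2−10)(2−9) = (−1)·(−5)·(−8)·(−7) = 280 ≡ 5, so v_2 = 5^{−1} = 9 (mod 11).
  i = 3 (α = 7): (7−3)(7−2)(7−10)(7−9) = 4·5·(−3)·(−2) = 120 ≡ 10, so v_3 = 10^{−1} = 10 (mod 11).
  i = 4 (α = 10): (10−3)(10−2)(10−7)(10−9) = 7·8·3·1 = 168 ≡ 3, so v_4 = 3^{−1} = 4 (mod 11).
  i = 5 (α = 9): (9−3)(9−2)(9−7)(9−10) = 6·7·2·(−1) = −84 ≡ 4, so v_5 = 4^{−1} = 3 (mod 11).
  v = [7, 9, 10, 4, 3].
Step 2: syndromes of r = [5, 8, 4, 7, 9] (all sums mod 11).
  S_0 = Σ v_i r_i = 7·5 + 9·8 + 10·4 + 4·7 + 3·9 = 202 ≡ 4.
  S_1 = Σ v_i α_i r_i = 7·3·5 + 9·2·8 + 10·7·4 + 4·10·7 + 3·9·9 = 1052 ≡ 7.
  α_i^2 mod 11 = [9, 4, 5, 1, 4].
  S_2 = Σ v_i α_i^2 r_i = 7·9·5 + 9·4·8 + 10·5·4 + 4·1·7 + 3·4·9 = 939 ≡ 4.
  S = (4, 7, 4) ≠ 0, so r is not a codeword (an error is present).
Step 3: locate the error. For a single error e at position i, S_ℓ = v_i·e·α_i^ℓ, so α_err = S_1/S_0.
  S_0^{−1} = 4^{−1} = 3 (mod 11), so α_err = 7·3 = 21 ≡ 10 = α_4. Error position i = 4.
  Consistency check: S_2/S_1 = 4·8 = 32 ≡ 10 = α_err ✓ (single-error assumption holds).
Step 4: error magnitude e = S_0/v_4 = S_0·∏_{j≠4}(α_4 − α_j) = 4·3 = 12 ≡ 1 (mod 11).
Step 5: correct position 4: c_4 = r_4 − e = 7 − 1 ≡ 6 (mod 11). Hence c = [5, 8, 4, 6, 9].
  Check: interpolating c through the α_i gives m(x) = 3 + 8·x (degree < 2) with m(α_i) = c_i for every i, so c is indeed a codeword.


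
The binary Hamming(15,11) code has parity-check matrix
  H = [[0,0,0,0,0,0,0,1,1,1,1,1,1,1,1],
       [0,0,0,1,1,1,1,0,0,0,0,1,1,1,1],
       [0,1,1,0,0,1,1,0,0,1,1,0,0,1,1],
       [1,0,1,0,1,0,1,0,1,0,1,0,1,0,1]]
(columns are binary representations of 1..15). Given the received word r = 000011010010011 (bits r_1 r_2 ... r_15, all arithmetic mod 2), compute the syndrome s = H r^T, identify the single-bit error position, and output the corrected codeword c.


s = (0, 0, 0, 1)^T, error position = 1, corrected codeword c = 100011010010011

Compute s = H r^T mod 2 one row at a time:
  s_1 = 1 + 0 + 0 + 1 + 0 + 0 + 1 + 1 = 4 ≡ 0 (mod 2).
  s_2 = 0 + 1 + 1 + 0 + 0 + 0 + 1 + 1 = 4 ≡ 0 (mod 2).
  s_3 = 0 + 0 + 1 + 0 + 0 + 1 + 1 + 1 = 4 ≡ 0 (mod 2).
  s_4 = 0 + 0 + 1 + 0 + 0 + 1 + 0 + 1 = 3 ≡ 1 (mod 2).
s = (0, 0, 0, 1)^T — this equals column 1 of H (binary 0001), so error is at position 1.
Correct: flip bit 1 of r = 000011010010011 to get c = 100011010010011.


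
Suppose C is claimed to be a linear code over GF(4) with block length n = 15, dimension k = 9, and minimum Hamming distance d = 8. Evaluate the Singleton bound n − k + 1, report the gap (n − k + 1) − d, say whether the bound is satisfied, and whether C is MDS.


Singleton RHS = n − k + 1 = 7, slack = -1, bound violated (no such code; not MDS).

Singleton bound: d ≤ n − k + 1.
Here n = 15, k = 9, so n − k + 1 = 7.
Given d = 8, check d ≤ 7: NO.
Slack = (n − k + 1) − d = -1.
The slack is negative: d = 8 exceeds n − k + 1 = 7 by 1, so the Singleton bound is violated and no linear [15, 9, 8]_4 code can exist. In particular it is not MDS (MDS requires d = n − k + 1 exactly).
Description: the claimed parameters are [15, 9, 8]_4; such a code would be impossible (violates the Singleton bound).


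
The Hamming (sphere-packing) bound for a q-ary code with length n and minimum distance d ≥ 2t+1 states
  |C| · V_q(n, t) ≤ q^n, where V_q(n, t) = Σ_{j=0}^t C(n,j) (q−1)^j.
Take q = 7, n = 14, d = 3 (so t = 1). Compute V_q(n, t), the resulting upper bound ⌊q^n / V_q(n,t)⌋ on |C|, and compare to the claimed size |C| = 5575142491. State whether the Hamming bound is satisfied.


V_q(n, t) = 85, q^n = 678223072849, Hamming bound = 7979094974, |C| = 5575142491 ≤ bound (satisfied).

Step 1: Compute V_q(n, t) = Σ_{j=0}^1 C(n, j) (q−1)^j.
  j = 0: C(14,0)·(6)^0 = 1·1 = 1.
  j = 1: C(14,1)·(6)^1 = 14·6 = 84.
  V_q(n, t) = 1 + 84 = 85.
Step 2: q^n = 7^14 = 678223072849.
Step 3: Hamming bound ⌊q^n / V_q(n,t)⌋ = ⌊678223072849/85⌋ = 7979094974.
Step 4: Compare |C| = 5575142491 to 7979094974: satisfied.
The claimed |C| lies below the Hamming bound.


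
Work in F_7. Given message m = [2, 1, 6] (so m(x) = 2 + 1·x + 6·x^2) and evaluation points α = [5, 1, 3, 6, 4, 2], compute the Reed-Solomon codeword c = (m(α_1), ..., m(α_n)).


c = [3, 2, 3, 0, 4, 0]

Message polynomial: m(x) = 2 + 1·x + 6·x^2 (mod 7).
For each evaluation point α_i, compute m(α_i) mod 7:
  α_1 = 5: Horner steps 6 → 3 → 3, so m(5) = 3.
  α_2 = 1: Horner steps 6 → 0 → 2, so m(1) = 2.
  α_3 = 3: Horner steps 6 → 5 → 3, so m(3) = 3.
  α_4 = 6: Horner steps 6 → 2 → 0, so m(6) = 0.
  α_5 = 4: Horner steps 6 → 4 → 4, so m(4) = 4.
  α_6 = 2: Horner steps 6 → 6 → 0, so m(2) = 0.
Codeword c = [3, 2, 3, 0, 4, 0] ∈ F_7^6.


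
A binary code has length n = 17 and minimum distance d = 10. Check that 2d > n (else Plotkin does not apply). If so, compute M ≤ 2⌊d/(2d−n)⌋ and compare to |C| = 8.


Plotkin bound M ≤ 6; given |C| = 8 > bound (violated).

Check applicability: 2d = 20, n = 17.
2d − n = 3 > 0, so Plotkin applies.
Compute d/(2d−n) = 10/3 ≈ 3.3333.
⌊d/(2d−n)⌋ = 3.
Plotkin bound: M ≤ 2·3 = 6.
Given |C| = 8, check: VIOLATED.
This |C| is above the Plotkin bound, so no binary code with n = 17, d = 10 and 8 codewords exists.


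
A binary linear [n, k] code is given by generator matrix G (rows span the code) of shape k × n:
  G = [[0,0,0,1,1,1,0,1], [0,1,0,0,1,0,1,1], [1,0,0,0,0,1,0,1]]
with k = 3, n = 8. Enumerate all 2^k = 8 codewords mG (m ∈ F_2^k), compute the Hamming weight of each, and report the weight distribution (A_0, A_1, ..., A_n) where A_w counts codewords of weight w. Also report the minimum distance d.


Weight distribution: A_0 = 1, A_3 = 2, A_4 = 3, A_5 = 2. Minimum distance d = 3.

Enumerate all 2^3 = 8 messages m ∈ F_2^3.
For each, compute codeword c = mG in F_2^8, then tally its weight.
  m = 000 → c = 00000000, weight = 0.
  m = 100 → c = 00011101, weight = 4.
  m = 010 → c = 01001011, weight = 4.
  m = 110 → c = 01010110, weight = 4.
  m = 001 → c = 10000101, weight = 3.
  m = 101 → c = 10011000, weight = 3.
  m = 011 → c = 11001110, weight = 5.
  m = 111 → c = 11010011, weight = 5.
Tally weights:
  weight 0: 1 codewords.
  weight 3: 2 codewords.
  weight 4: 3 codewords.
  weight 5: 2 codewords.
Minimum distance d = smallest w > 0 with A_w > 0 = 3.
Sanity: Σ A_w = 8 = 2^3 = 8 ✓.


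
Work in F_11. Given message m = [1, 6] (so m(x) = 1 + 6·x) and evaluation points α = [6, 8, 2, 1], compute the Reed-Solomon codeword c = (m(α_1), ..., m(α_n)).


c = [4, 5, 2, 7]

Message polynomial: m(x) = 1 + 6·x (mod 11).
For each evaluation point α_i, compute m(α_i) mod 11:
  α_1 = 6: Horner steps 6 → 4, so m(6) = 4.
  α_2 = 8: Horner steps 6 → 5, so m(8) = 5.
  α_3 = 2: Horner steps 6 → 2, so m(2) = 2.
  α_4 = 1: Horner steps 6 → 7, so m(1) = 7.
Codeword c = [4, 5, 2, 7] ∈ F_11^4.


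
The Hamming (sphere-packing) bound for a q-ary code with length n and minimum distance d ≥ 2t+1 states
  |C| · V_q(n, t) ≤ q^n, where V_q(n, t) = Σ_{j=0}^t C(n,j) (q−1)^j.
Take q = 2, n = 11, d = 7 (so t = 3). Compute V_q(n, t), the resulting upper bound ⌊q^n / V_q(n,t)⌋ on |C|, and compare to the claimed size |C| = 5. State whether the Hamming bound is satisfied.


V_q(n, t) = 232, q^n = 2048, Hamming bound = 8, |C| = 5 ≤ bound (satisfied).

Step 1: Compute V_q(n, t) = Σ_{j=0}^3 C(n, j) (q−1)^j.
  j = 0: C(11,0)·(1)^0 = 1·1 = 1.
  j = 1: C(11,1)·(1)^1 = 11·1 = 11.
  j = 2: C(11,2)·(1)^2 = 55·1 = 55.
  j = 3: C(11,3)·(1)^3 = 165·1 = 165.
  V_q(n, t) = 1 + 11 + 55 + 165 = 232.
Step 2: q^n = 2^11 = 2048.
Step 3: Hamming bound ⌊q^n / V_q(n,t)⌋ = ⌊2048/232⌋ = 8.
Step 4: Compare |C| = 5 to 8: satisfied.
The claimed |C| lies below the Hamming bound.


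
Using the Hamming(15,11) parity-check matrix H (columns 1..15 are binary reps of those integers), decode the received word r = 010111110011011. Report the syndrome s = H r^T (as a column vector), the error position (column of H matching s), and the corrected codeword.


s = (1, 1, 0, 0)^T, error position = 12, corrected codeword c = 010111110010011

Compute s = H r^T mod 2 one row at a time:
  s_1 = 1 + 0 + 0 + 1 + 1 + 0 + 1 + 1 = 5 ≡ 1 (mod 2).
  s_2 = 1 + 1 + 1 + 1 + 1 + 0 + 1 + 1 = 7 ≡ 1 (mod 2).
  s_3 = 1 + 0 + 1 + 1 + 0 + 1 + 1 + 1 = 6 ≡ 0 (mod 2).
  s_4 = 0 + 0 + 1 + 1 + 0 + 1 + 0 + 1 = 4 ≡ 0 (mod 2).
s = (1, 1, 0, 0)^T — this equals column 12 of H (binary 1100), so error is at position 12.
Correct: flip bit 12 of r = 010111110011011 to get c = 010111110010011.


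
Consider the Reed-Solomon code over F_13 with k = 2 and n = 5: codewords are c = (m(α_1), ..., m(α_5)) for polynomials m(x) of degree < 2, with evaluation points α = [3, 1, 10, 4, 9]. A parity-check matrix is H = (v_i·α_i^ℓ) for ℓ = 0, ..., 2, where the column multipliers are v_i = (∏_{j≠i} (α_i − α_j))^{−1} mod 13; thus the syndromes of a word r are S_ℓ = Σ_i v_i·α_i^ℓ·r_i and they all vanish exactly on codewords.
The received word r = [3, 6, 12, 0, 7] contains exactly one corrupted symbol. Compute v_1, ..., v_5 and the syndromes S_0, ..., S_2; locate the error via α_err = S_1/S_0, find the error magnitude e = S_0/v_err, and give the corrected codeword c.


S = (8, 6, 11), error at position 4, error magnitude e = 5, c = [3, 6, 12, 8, 7].

Step 1: column multipliers v_i = (∏_{j≠i}(α_i − α_j))^{−1} mod 13.
  i = 1 (α = 3): (3−1)(3−10)(3−4)(3−9) = 2·(−7)·(−1)·(−6) = −84 ≡ 7, so v_1 = 7^{−1} = 2 (mod 13).
  i = 2 (α = 1): (1−3)(1−10)(1−4)(1−9) = (−2)·(−9)·(−3)·(−8) = 432 ≡ 3, so v_2 = 3^{−1} = 9 (mod 13).
  i = 3 (α = 10): (10−3)(10−1)(10−4)(10−9) = 7·9·6·1 = 378 ≡ 1, so v_3 = 1^{−1} = 1 (mod 13).
  i = 4 (α = 4): (4−3)(4−1)(4−10)(4−9) = 1·3·(−6)·(−5) = 90 ≡ 12, so v_4 = 12^{−1} = 12 (mod 13).
  i = 5 (α = 9): (9−3)(9−1)(9−10)(9−4) = 6·8·(−1)·5 = −240 ≡ 7, so v_5 = 7^{−1} = 2 (mod 13).
  v = [2, 9, 1, 12, 2].
Step 2: syndromes of r = [3, 6, 12, 0, 7] (all sums mod 13).
  S_0 = Σ v_i r_i = 2·3 + 9·6 + 1·12 + 12·0 + 2·7 = 86 ≡ 8.
  S_1 = Σ v_i α_i r_i = 2·3·3 + 9·1·6 + 1·10·12 + 12·4·0 + 2·9·7 = 318 ≡ 6.
  α_i^2 mod 13 = [9, 1, 9, 3, 3].
  S_2 = Σ v_i α_i^2 r_i = 2·9·3 + 9·1·6 + 1·9·12 + 12·3·0 + 2·3·7 = 258 ≡ 11.
  S = (8, 6, 11) ≠ 0, so r is not a codeword (an error is present).
Step 3: locate the error. For a single error e at position i, S_ℓ = v_i·e·α_i^ℓ, so α_err = S_1/S_0.
  S_0^{−1} = 8^{−1} = 5 (mod 13), so α_err = 6·5 = 30 ≡ 4 = α_4. Error position i = 4.
  Consistency check: S_2/S_1 = 11·11 = 121 ≡ 4 = α_err ✓ (single-error assumption holds).
Step 4: error magnitude e = S_0/v_4 = S_0·∏_{j≠4}(α_4 − α_j) = 8·12 = 96 ≡ 5 (mod 13).
Step 5: correct position 4: c_4 = r_4 − e = 0 − 5 ≡ 8 (mod 13). Hence c = [3, 6, 12, 8, 7].
  Check: interpolating c through the α_i gives m(x) = 1 + 5·x (degree < 2) with m(α_i) = c_i for every i, so c is indeed a codeword.


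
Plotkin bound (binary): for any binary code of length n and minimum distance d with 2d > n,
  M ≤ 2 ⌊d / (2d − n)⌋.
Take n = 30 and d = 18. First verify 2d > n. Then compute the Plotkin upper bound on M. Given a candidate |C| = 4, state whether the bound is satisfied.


Plotkin bound M ≤ 6; given |C| = 4 ≤ bound (satisfied).

Check applicability: 2d = 36, n = 30.
2d − n = 6 > 0, so Plotkin applies.
Compute d/(2d−n) = 18/6 ≈ 3.0000.
⌊d/(2d−n)⌋ = 3.
Plotkin bound: M ≤ 2·3 = 6.
Given |C| = 4, check: satisfied.
This |C| is below the Plotkin bound.


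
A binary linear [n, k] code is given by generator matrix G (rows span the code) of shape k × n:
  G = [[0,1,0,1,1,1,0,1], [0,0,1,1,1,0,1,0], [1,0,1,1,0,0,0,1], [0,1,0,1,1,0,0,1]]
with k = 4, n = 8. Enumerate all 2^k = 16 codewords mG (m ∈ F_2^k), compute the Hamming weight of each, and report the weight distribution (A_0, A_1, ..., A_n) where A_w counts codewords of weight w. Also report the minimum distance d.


Weight distribution: A_0 = 1, A_1 = 1, A_4 = 7, A_5 = 7. Minimum distance d = 1.

Enumerate all 2^4 = 16 messages m ∈ F_2^4.
For each, compute codeword c = mG in F_2^8, then tally its weight.
  m = 0000 → c = 00000000, weight = 0.
  m = 1000 → c = 01011101, weight = 5.
  m = 0100 → c = 00111010, weight = 4.
  m = 1100 → c = 01100111, weight = 5.
  m = 0010 → c = 10110001, weight = 4.
  m = 1010 → c = 11101100, weight = 5.
  m = 0110 → c = 10001011, weight = 4.
  m = 1110 → c = 11010110, weight = 5.
  m = 0001 → c = 01011001, weight = 4.
  m = 1001 → c = 00000100, weight = 1.
  m = 0101 → c = 01100011, weight = 4.
  m = 1101 → c = 00111110, weight = 5.
  m = 0011 → c = 11101000, weight = 4.
  m = 1011 → c = 10110101, weight = 5.
  m = 0111 → c = 11010010, weight = 4.
  m = 1111 → c = 10001111, weight = 5.
Tally weights:
  weight 0: 1 codewords.
  weight 1: 1 codewords.
  weight 4: 7 codewords.
  weight 5: 7 codewords.
Minimum distance d = smallest w > 0 with A_w > 0 = 1.
Sanity: Σ A_w = 16 = 2^4 = 16 ✓.


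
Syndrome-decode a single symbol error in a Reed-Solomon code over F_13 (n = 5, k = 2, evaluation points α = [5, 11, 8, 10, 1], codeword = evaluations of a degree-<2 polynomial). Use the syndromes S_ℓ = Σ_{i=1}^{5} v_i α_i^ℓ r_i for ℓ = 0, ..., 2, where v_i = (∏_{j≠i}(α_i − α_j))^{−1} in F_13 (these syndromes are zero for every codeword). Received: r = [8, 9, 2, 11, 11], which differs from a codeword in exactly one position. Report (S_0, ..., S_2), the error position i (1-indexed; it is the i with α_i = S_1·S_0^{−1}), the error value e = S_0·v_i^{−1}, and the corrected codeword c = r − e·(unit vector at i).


S = (9, 9, 9), error at position 5, error magnitude e = 8, c = [8, 9, 2, 11, 3].

Step 1: column multipliers v_i = (∏_{j≠i}(α_i − α_j))^{−1} mod 13.
  i = 1 (α = 5): (5−11)(5−8)(5−10)(5−1) = (−6)·(−3)·(−5)·4 = −360 ≡ 4, so v_1 = 4^{−1} = 10 (mod 13).
  i = 2 (α = 11): (11−5)(11−8)(11−10)(11−1) = 6·3·1·10 = 180 ≡ 11, so v_2 = 11^{−1} = 6 (mod 13).
  i = 3 (α = 8): (8−5)(8−11)(8−10)(8−1) = 3·(−3)·(−2)·7 = 126 ≡ 9, so v_3 = 9^{−1} = 3 (mod 13).
  i = 4 (α = 10): (10−5)(10−11)(10−8)(10−1) = 5·(−1)·2·9 = −90 ≡ 1, so v_4 = 1^{−1} = 1 (mod 13).
  i = 5 (α = 1): (1−5)(1−11)(1−8)(1−10) = (−4)·(−10)·(−7)·(−9) = 2520 ≡ 11, so v_5 = 11^{−1} = 6 (mod 13).
  v = [10, 6, 3, 1, 6].
Step 2: syndromes of r = [8, 9, 2, 11, 11] (all sums mod 13).
  S_0 = Σ v_i r_i = 10·8 + 6·9 + 3·2 + 1·11 + 6·11 = 217 ≡ 9.
  S_1 = Σ v_i α_i r_i = 10·5·8 + 6·11·9 + 3·8·2 + 1·10·11 + 6·1·11 = 1218 ≡ 9.
  α_i^2 mod 13 = [12, 4, 12, 9, 1].
  S_2 = Σ v_i α_i^2 r_i = 10·12·8 + 6·4·9 + 3·12·2 + 1·9·11 + 6·1·11 = 1413 ≡ 9.
  S = (9, 9, 9) ≠ 0, so r is not a codeword (an error is present).
Step 3: locate the error. For a single error e at position i, S_ℓ = v_i·e·α_i^ℓ, so α_err = S_1/S_0.
  S_0^{−1} = 9^{−1} = 3 (mod 13), so α_err = 9·3 = 27 ≡ 1 = α_5. Error position i = 5.
  Consistency check: S_2/S_1 = 9·3 = 27 ≡ 1 = α_err ✓ (single-error assumption holds).
Step 4: error magnitude e = S_0/v_5 = S_0·∏_{j≠5}(α_5 − α_j) = 9·11 = 99 ≡ 8 (mod 13).
Step 5: correct position 5: c_5 = r_5 − e = 11 − 8 ≡ 3 (mod 13). Hence c = [8, 9, 2, 11, 3].
  Check: interpolating c through the α_i gives m(x) = 5 + 11·x (degree < 2) with m(α_i) = c_i for every i, so c is indeed a codeword.


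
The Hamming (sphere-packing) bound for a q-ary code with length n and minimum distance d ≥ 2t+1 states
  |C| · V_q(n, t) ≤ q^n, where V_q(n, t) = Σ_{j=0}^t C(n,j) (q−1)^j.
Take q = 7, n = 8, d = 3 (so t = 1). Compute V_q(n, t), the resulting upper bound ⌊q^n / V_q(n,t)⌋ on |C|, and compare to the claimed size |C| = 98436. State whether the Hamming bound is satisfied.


V_q(n, t) = 49, q^n = 5764801, Hamming bound = 117649, |C| = 98436 ≤ bound (satisfied).

Step 1: Compute V_q(n, t) = Σ_{j=0}^1 C(n, j) (q−1)^j.
  j = 0: C(8,0)·(6)^0 = 1·1 = 1.
  j = 1: C(8,1)·(6)^1 = 8·6 = 48.
  V_q(n, t) = 1 + 48 = 49.
Step 2: q^n = 7^8 = 5764801.
Step 3: Hamming bound ⌊q^n / V_q(n,t)⌋ = ⌊5764801/49⌋ = 117649.
Step 4: Compare |C| = 98436 to 117649: satisfied.
The claimed |C| lies below the Hamming bound.


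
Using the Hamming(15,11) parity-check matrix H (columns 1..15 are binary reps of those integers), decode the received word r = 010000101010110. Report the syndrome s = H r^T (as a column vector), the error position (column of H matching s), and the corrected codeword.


s = (0, 1, 0, 0)^T, error position = 4, corrected codeword c = 010100101010110

Compute s = H r^T mod 2 one row at a time:
  s_1 = 0 + 1 + 0 + 1 + 0 + 1 + 1 + 0 = 4 ≡ 0 (mod 2).
  s_2 = 0 + 0 + 0 + 1 + 0 + 1 + 1 + 0 = 3 ≡ 1 (mod 2).
  s_3 = 1 + 0 + 0 + 1 + 0 + 1 + 1 + 0 = 4 ≡ 0 (mod 2).
  s_4 = 0 + 0 + 0 + 1 + 1 + 1 + 1 + 0 = 4 ≡ 0 (mod 2).
s = (0, 1, 0, 0)^T — this equals column 4 of H (binary 0100), so error is at position 4.
Correct: flip bit 4 of r = 010000101010110 to get c = 010100101010110.


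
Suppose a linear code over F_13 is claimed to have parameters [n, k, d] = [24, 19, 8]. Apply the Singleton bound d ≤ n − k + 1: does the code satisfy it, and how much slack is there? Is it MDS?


Singleton RHS = n − k + 1 = 6, slack = -2, bound violated (no such code; not MDS).

Singleton bound: d ≤ n − k + 1.
Here n = 24, k = 19, so n − k + 1 = 6.
Given d = 8, check d ≤ 6: NO.
Slack = (n − k + 1) − d = -2.
The slack is negative: d = 8 exceeds n − k + 1 = 6 by 2, so the Singleton bound is violated and no linear [24, 19, 8]_13 code can exist. In particular it is not MDS (MDS requires d = n − k + 1 exactly).
Description: the claimed parameters are [24, 19, 8]_13; such a code would be impossible (violates the Singleton bound).


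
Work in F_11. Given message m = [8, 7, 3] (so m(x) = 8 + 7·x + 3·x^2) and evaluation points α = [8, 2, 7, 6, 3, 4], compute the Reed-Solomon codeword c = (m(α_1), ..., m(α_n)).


c = [3, 1, 6, 4, 1, 7]

Message polynomial: m(x) = 8 + 7·x + 3·x^2 (mod 11).
For each evaluation point α_i, compute m(α_i) mod 11:
  α_1 = 8: Horner steps 3 → 9 → 3, so m(8) = 3.
  α_2 = 2: Horner steps 3 → 2 → 1, so m(2) = 1.
  α_3 = 7: Horner steps 3 → 6 → 6, so m(7) = 6.
  α_4 = 6: Horner steps 3 → 3 → 4, so m(6) = 4.
  α_5 = 3: Horner steps 3 → 5 → 1, so m(3) = 1.
  α_6 = 4: Horner steps 3 → 8 → 7, so m(4) = 7.
Codeword c = [3, 1, 6, 4, 1, 7] ∈ F_11^6.


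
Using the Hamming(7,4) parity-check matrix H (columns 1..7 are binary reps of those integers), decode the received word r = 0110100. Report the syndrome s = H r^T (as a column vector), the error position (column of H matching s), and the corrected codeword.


s = (1, 0, 0)^T, error position = 4, corrected codeword c = 0111100

Compute s = H r^T mod 2 one row at a time:
  s_1 = 0 + 1 + 0 + 0 = 1 ≡ 1 (mod 2).
  s_2 = 1 + 1 + 0 + 0 = 2 ≡ 0 (mod 2).
  s_3 = 0 + 1 + 1 + 0 = 2 ≡ 0 (mod 2).
s = (1, 0, 0)^T — this equals column 4 of H (binary 100), so error is at position 4.
Correct: flip bit 4 of r = 0110100 to get c = 0111100.
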